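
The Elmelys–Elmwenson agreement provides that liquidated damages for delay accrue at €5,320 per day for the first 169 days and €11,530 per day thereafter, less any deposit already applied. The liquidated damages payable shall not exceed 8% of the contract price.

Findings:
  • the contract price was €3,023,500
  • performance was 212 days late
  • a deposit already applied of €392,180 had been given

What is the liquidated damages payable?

First 169 days: 169 × €5,320 = €899,080
Remaining days: (212 − 169) × €11,530 = €495,790
Accrued per-day damages: €899,080 + €495,790 = €1,394,870
Less deposit already applied: €1,394,870 − €392,180 = €1,002,690
Cap: 8% of €3,023,500 = €241,880
Cap at €241,880: €1,002,690 exceeds the cap → €241,880

€241,880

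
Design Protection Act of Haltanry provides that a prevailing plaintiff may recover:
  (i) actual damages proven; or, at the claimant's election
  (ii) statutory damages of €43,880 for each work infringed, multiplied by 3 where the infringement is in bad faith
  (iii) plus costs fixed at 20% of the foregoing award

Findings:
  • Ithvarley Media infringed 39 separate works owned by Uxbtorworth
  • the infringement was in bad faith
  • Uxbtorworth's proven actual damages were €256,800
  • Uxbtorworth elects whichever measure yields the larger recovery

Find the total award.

Statutory damages: 39 × €43,880 = €1,711,320
Trebled: 3 × €1,711,320 = €5,133,960
Greater of actual damages (€256,800) or enhanced statutory damages (€5,133,960): €5,133,960
Costs: 20% of €5,133,960 = €1,026,792
Award plus costs: €5,133,960 + €1,026,792 = €6,160,752

€6,160,752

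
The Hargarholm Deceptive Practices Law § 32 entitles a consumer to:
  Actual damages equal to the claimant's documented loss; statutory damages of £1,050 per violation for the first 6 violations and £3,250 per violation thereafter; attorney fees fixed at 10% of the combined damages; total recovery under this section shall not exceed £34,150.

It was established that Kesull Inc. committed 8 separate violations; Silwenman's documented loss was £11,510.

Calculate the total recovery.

£26,741

First 6 violations: 6 × £1,050 = £6,300
Remaining violations: (8 − 6) × £3,250 = £6,500
Statutory damages: £6,300 + £6,500 = £12,800
Combined damages: £11,510 + £12,800 = £24,310
Attorney fees: 10% of £24,310 = £2,431
Total before cap: £24,310 + £2,431 = £26,741
Cap at £34,150: £26,741 is within the cap, no reduction.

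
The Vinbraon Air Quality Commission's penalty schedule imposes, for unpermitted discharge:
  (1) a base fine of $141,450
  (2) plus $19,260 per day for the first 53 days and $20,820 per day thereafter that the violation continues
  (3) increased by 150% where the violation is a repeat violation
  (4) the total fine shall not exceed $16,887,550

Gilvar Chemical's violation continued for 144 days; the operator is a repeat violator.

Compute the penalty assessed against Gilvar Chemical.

$7,642,125

First 53 days: 53 × $19,260 = $1,020,780
Remaining days: (144 − 53) × $20,820 = $1,894,620
Per-day component: $1,020,780 + $1,894,620 = $2,915,400
Base plus per-day: $141,450 + $2,915,400 = $3,056,850
Enhancement: 150% of $3,056,850 = $4,585,275
Enhanced fine: $3,056,850 + $4,585,275 = $7,642,125
Cap at $16,887,550: $7,642,125 is within the cap, no reduction.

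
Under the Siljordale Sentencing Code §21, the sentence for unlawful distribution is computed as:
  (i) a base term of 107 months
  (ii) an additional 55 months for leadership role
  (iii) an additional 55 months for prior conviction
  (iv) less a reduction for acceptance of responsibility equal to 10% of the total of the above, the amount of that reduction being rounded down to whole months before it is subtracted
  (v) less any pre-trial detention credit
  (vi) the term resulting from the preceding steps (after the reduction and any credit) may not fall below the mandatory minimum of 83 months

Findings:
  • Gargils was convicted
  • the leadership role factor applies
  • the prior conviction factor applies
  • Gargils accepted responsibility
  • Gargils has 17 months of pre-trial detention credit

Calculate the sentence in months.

Leadership role enhancement: +55 months
Prior conviction enhancement: +55 months
Adjusted term: 107 months + 55 months + 55 months = 217 months
Acceptance of responsibility reduction: 10% of 217 months = 21 months (rounded down)
After reduction: 217 − 21 = 196 months
Less pre-trial detention credit: 196 months − 17 months = 179 months
Minimum 83 months: 179 months meets the minimum, no increase.

179 months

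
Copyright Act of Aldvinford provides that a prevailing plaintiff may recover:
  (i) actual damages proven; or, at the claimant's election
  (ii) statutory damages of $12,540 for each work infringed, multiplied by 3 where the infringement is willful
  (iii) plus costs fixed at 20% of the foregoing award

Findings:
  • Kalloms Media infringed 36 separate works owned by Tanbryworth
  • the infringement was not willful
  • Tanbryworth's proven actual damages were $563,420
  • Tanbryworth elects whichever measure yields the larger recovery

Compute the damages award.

Statutory damages: 36 × $12,540 = $451,440
Infringement not willful: no ×3 enhancement.
Greater of actual damages ($563,420) or statutory damages ($451,440): $563,420
Costs: 20% of $563,420 = $112,684
Award plus costs: $563,420 + $112,684 = $676,104

$676,104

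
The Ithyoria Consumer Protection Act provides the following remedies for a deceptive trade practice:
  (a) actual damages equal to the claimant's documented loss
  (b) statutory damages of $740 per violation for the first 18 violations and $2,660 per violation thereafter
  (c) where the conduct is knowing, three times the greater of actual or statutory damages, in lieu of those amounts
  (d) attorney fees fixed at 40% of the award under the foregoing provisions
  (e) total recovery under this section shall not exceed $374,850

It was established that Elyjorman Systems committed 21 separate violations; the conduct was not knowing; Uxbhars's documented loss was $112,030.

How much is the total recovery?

First 18 violations: 18 × $740 = $13,320
Remaining violations: (21 − 18) × $2,660 = $7,980
Statutory damages: $13,320 + $7,980 = $21,300
Conduct not knowing: the in-lieu enhancement does not apply.
Actual plus statutory damages: $112,030 + $21,300 = $133,330
Attorney fees: 40% of $133,330 = $53,332
Total before cap: $133,330 + $53,332 = $186,662
Cap at $374,850: $186,662 is within the cap, no reduction.

$186,662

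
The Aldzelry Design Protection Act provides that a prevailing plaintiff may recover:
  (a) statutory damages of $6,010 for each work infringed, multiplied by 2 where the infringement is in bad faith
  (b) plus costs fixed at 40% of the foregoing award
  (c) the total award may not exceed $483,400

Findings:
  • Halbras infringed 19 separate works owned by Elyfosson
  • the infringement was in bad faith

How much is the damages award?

$319,732

Statutory damages: 19 × $6,010 = $114,190
Doubled: 2 × $114,190 = $228,380
Costs: 40% of $228,380 = $91,352
Award plus costs: $228,380 + $91,352 = $319,732
Cap at $483,400: $319,732 is within the cap, no reduction.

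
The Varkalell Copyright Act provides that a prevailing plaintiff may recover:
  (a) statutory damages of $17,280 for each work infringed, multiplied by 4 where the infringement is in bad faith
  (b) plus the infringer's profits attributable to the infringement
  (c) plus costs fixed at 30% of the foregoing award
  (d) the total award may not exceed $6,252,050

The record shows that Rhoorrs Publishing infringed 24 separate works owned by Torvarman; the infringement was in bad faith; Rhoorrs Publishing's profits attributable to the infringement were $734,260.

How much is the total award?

Statutory damages: 24 × $17,280 = $414,720
Multiplied by 4: 4 × $414,720 = $1,658,880
Combined award: $1,658,880 + $734,260 = $2,393,140
Costs: 30% of $2,393,140 = $717,942
Award plus costs: $2,393,140 + $717,942 = $3,111,082
Cap at $6,252,050: $3,111,082 is within the cap, no reduction.

$3,111,082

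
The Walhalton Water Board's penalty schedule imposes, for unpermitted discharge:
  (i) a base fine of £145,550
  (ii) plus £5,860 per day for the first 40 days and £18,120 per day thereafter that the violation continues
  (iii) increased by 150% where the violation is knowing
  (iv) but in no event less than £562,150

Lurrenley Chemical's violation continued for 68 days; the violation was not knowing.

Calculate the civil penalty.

First 40 days: 40 × £5,860 = £234,400
Remaining days: (68 − 40) × £18,120 = £507,360
Per-day component: £234,400 + £507,360 = £741,760
Base plus per-day: £145,550 + £741,760 = £887,310
The violation was not knowing: no 150% increase.
Minimum £562,150: £887,310 meets the minimum, no increase.

Civil penalty: £887,310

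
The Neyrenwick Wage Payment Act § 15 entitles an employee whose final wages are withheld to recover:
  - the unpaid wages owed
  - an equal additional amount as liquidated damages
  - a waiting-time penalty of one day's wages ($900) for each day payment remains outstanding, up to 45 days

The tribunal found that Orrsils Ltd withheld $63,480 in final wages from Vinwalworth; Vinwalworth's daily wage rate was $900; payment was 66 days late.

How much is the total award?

Total award: $167,460

Liquidated damages (equal amount): $63,480
Penalty days: min(66, 45) = 45
Waiting-time penalty: 45 × $900 = $40,500
Total award: $63,480 + $63,480 + $40,500 = $167,460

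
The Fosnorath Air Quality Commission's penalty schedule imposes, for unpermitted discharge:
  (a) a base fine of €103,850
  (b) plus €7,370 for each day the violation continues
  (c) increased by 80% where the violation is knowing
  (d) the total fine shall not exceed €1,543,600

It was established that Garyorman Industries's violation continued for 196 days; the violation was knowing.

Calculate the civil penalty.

Per-day component: 196 × €7,370 = €1,444,520
Base plus per-day: €103,850 + €1,444,520 = €1,548,370
Enhancement: 80% of €1,548,370 = €1,238,696
Enhanced fine: €1,548,370 + €1,238,696 = €2,787,066
Cap at €1,543,600: €2,787,066 exceeds the cap → €1,543,600

€1,543,600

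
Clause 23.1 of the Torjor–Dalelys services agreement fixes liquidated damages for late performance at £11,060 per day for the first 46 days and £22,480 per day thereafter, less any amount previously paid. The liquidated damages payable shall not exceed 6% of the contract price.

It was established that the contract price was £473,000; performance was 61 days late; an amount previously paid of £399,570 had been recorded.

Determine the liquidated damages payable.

Liquidated damages: £28,380

First 46 days: 46 × £11,060 = £508,760
Remaining days: (61 − 46) × £22,480 = £337,200
Accrued per-day damages: £508,760 + £337,200 = £845,960
Less amount previously paid: £845,960 − £399,570 = £446,390
Cap: 6% of £473,000 = £28,380
Cap at £28,380: £446,390 exceeds the cap → £28,380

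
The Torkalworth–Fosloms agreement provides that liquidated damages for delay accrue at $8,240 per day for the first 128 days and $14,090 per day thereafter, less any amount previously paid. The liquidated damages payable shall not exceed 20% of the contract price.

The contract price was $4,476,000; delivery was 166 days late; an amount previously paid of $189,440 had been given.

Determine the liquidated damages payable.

$895,200

First 128 days: 128 × $8,240 = $1,054,720
Remaining days: (166 − 128) × $14,090 = $535,420
Accrued per-day damages: $1,054,720 + $535,420 = $1,590,140
Less amount previously paid: $1,590,140 − $189,440 = $1,400,700
Cap: 20% of $4,476,000 = $895,200
Cap at $895,200: $1,400,700 exceeds the cap → $895,200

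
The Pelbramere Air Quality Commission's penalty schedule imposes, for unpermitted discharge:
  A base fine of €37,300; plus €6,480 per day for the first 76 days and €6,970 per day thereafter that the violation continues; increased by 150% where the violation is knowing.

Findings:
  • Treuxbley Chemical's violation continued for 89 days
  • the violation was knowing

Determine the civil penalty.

€1,550,975

First 76 days: 76 × €6,480 = €492,480
Remaining days: (89 − 76) × €6,970 = €90,610
Per-day component: €492,480 + €90,610 = €583,090
Base plus per-day: €37,300 + €583,090 = €620,390
Enhancement: 150% of €620,390 = €930,585
Enhanced fine: €620,390 + €930,585 = €1,550,975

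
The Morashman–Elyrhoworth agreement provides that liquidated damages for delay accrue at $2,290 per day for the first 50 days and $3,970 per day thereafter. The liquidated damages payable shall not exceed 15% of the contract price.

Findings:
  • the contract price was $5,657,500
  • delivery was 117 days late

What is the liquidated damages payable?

$380,490

First 50 days: 50 × $2,290 = $114,500
Remaining days: (117 − 50) × $3,970 = $265,990
Accrued per-day damages: $114,500 + $265,990 = $380,490
Cap: 15% of $5,657,500 = $848,625
Cap at $848,625: $380,490 is within the cap, no reduction.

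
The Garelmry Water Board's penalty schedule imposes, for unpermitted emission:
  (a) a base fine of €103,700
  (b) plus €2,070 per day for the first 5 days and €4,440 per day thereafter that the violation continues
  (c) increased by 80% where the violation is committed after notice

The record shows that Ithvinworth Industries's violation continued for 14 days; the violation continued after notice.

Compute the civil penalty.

First 5 days: 5 × €2,070 = €10,350
Remaining days: (14 − 5) × €4,440 = €39,960
Per-day component: €10,350 + €39,960 = €50,310
Base plus per-day: €103,700 + €50,310 = €154,010
Enhancement: 80% of €154,010 = €123,208
Enhanced fine: €154,010 + €123,208 = €277,218

€277,218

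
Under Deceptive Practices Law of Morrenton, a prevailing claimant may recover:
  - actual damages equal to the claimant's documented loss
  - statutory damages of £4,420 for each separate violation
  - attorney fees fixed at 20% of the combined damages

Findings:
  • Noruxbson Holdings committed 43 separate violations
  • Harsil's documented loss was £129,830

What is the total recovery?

Statutory damages: 43 × £4,420 = £190,060
Combined damages: £129,830 + £190,060 = £319,890
Attorney fees: 20% of £319,890 = £63,978
Total recovery: £319,890 + £63,978 = £383,868

£383,868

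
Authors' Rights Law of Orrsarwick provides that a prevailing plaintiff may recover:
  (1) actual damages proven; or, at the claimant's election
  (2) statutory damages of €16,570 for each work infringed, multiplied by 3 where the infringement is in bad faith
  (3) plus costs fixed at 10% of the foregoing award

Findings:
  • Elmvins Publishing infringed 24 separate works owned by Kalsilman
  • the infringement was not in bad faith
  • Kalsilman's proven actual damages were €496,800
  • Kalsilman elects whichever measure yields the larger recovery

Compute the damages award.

€546,480

Statutory damages: 24 × €16,570 = €397,680
Infringement not in bad faith: no ×3 enhancement.
Greater of actual damages (€496,800) or statutory damages (€397,680): €496,800
Costs: 10% of €496,800 = €49,680
Award plus costs: €496,800 + €49,680 = €546,480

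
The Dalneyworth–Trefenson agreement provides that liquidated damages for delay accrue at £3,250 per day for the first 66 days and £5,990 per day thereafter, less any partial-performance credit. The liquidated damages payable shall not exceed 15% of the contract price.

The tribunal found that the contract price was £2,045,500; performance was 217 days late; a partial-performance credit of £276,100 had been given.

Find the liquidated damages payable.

First 66 days: 66 × £3,250 = £214,500
Remaining days: (217 − 66) × £5,990 = £904,490
Accrued per-day damages: £214,500 + £904,490 = £1,118,990
Less partial-performance credit: £1,118,990 − £276,100 = £842,890
Cap: 15% of £2,045,500 = £306,825
Cap at £306,825: £842,890 exceeds the cap → £306,825

£306,825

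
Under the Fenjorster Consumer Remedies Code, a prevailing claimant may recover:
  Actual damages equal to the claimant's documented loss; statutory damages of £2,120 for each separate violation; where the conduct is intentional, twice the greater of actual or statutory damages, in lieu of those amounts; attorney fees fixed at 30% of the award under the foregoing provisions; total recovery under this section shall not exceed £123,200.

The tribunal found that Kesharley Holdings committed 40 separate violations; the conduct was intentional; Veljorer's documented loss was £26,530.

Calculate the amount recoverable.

Statutory damages: 40 × £2,120 = £84,800
Greater of actual damages (£26,530) or statutory damages (£84,800): £84,800
Doubled: 2 × £84,800 = £169,600
Attorney fees: 30% of £169,600 = £50,880
Total before cap: £169,600 + £50,880 = £220,480
Cap at £123,200: £220,480 exceeds the cap → £123,200

Total recovery: £123,200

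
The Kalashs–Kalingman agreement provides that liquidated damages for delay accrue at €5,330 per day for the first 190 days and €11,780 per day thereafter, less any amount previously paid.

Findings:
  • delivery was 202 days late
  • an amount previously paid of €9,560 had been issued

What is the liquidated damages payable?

€1,144,500

First 190 days: 190 × €5,330 = €1,012,700
Remaining days: (202 − 190) × €11,780 = €141,360
Accrued per-day damages: €1,012,700 + €141,360 = €1,154,060
Less amount previously paid: €1,154,060 − €9,560 = €1,144,500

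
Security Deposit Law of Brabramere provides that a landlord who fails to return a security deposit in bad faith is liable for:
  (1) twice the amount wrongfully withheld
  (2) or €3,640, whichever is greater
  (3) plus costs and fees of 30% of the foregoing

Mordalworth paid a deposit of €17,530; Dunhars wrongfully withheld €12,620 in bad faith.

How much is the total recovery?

Doubled: 2 × €12,620 = €25,240
Minimum €3,640: €25,240 meets the minimum, no increase.
Costs and fees: 30% of €25,240 = €7,572
Total recovery: €25,240 + €7,572 = €32,812

Recovery: €32,812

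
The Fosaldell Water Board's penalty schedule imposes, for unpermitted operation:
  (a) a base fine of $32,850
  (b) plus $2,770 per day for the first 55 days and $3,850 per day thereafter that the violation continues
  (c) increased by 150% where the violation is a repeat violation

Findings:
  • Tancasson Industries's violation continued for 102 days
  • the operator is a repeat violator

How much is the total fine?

Civil penalty: $915,375

First 55 days: 55 × $2,770 = $152,350
Remaining days: (102 − 55) × $3,850 = $180,950
Per-day component: $152,350 + $180,950 = $333,300
Base plus per-day: $32,850 + $333,300 = $366,150
Enhancement: 150% of $366,150 = $549,225
Enhanced fine: $366,150 + $549,225 = $915,375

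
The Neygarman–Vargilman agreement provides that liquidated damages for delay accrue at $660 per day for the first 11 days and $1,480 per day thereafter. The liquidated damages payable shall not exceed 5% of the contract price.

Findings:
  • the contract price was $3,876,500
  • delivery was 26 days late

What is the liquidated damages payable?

$29,460

First 11 days: 11 × $660 = $7,260
Remaining days: (26 − 11) × $1,480 = $22,200
Accrued per-day damages: $7,260 + $22,200 = $29,460
Cap: 5% of $3,876,500 = $193,825
Cap at $193,825: $29,460 is within the cap, no reduction.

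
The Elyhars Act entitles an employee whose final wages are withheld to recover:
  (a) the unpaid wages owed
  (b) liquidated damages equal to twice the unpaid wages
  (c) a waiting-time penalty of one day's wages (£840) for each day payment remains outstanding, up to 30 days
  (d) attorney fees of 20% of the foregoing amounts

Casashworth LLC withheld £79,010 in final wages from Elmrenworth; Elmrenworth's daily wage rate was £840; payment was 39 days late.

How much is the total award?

£314,676

Doubled: 2 × £79,010 = £158,020
Penalty days: min(39, 30) = 30
Waiting-time penalty: 30 × £840 = £25,200
Subtotal: £79,010 + £158,020 + £25,200 = £262,230
Attorney fees: 20% of £262,230 = £52,446
Total award: £262,230 + £52,446 = £314,676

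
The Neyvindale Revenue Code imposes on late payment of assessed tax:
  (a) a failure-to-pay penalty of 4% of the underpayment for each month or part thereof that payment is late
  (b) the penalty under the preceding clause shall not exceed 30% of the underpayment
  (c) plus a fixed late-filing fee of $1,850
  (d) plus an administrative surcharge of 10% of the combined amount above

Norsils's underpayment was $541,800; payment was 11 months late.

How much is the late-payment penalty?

Accrued rate: 4% × 11 = 44%, capped at 30% → 30%
Failure-to-pay penalty: 30% of $541,800 = $162,540
Penalty before surcharge: $162,540 + $1,850 = $164,390
Administrative surcharge: 10% of $164,390 = $16,439
Total penalty: $164,390 + $16,439 = $180,829

$180,829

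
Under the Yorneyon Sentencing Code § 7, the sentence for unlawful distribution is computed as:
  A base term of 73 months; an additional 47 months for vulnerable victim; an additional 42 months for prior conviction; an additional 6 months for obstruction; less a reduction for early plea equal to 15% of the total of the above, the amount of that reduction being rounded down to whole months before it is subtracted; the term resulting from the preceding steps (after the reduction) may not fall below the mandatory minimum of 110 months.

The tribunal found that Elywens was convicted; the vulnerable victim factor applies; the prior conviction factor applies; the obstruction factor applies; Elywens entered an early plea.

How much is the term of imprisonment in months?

Vulnerable victim enhancement: +47 months
Prior conviction enhancement: +42 months
Obstruction enhancement: +6 months
Adjusted term: 73 months + 47 months + 42 months + 6 months = 168 months
Early plea reduction: 15% of 168 months = 25 months (rounded down)
After reduction: 168 − 25 = 143 months
Minimum 110 months: 143 months meets the minimum, no increase.

143 months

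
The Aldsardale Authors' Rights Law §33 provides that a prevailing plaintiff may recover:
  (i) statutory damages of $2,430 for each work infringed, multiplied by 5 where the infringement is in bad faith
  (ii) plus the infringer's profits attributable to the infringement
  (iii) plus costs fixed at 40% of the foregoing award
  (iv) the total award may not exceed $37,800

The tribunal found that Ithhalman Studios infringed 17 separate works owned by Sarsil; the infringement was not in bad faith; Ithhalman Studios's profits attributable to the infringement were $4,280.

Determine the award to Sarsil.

Statutory damages: 17 × $2,430 = $41,310
Infringement not in bad faith: no ×5 enhancement.
Combined award: $41,310 + $4,280 = $45,590
Costs: 40% of $45,590 = $18,236
Award plus costs: $45,590 + $18,236 = $63,826
Cap at $37,800: $63,826 exceeds the cap → $37,800

Award: $37,800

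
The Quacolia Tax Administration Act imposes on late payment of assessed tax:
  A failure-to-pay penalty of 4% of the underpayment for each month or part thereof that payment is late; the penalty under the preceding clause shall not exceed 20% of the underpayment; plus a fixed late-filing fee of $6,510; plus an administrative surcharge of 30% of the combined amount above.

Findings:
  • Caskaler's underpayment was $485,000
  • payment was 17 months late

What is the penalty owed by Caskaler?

$134,563

Accrued rate: 4% × 17 = 68%, capped at 20% → 20%
Failure-to-pay penalty: 20% of $485,000 = $97,000
Penalty before surcharge: $97,000 + $6,510 = $103,510
Administrative surcharge: 30% of $103,510 = $31,053
Total penalty: $103,510 + $31,053 = $134,563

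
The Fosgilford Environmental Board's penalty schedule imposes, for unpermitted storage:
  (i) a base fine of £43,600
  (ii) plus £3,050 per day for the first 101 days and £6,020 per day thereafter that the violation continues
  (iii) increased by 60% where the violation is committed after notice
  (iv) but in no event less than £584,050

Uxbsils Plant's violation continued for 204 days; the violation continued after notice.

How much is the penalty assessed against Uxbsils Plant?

£1,554,736

First 101 days: 101 × £3,050 = £308,050
Remaining days: (204 − 101) × £6,020 = £620,060
Per-day component: £308,050 + £620,060 = £928,110
Base plus per-day: £43,600 + £928,110 = £971,710
Enhancement: 60% of £971,710 = £583,026
Enhanced fine: £971,710 + £583,026 = £1,554,736
Minimum £584,050: £1,554,736 meets the minimum, no increase.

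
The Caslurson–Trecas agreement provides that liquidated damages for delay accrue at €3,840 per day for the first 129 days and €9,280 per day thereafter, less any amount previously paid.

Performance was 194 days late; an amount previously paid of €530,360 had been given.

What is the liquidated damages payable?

First 129 days: 129 × €3,840 = €495,360
Remaining days: (194 − 129) × €9,280 = €603,200
Accrued per-day damages: €495,360 + €603,200 = €1,098,560
Less amount previously paid: €1,098,560 − €530,360 = €568,200

€568,200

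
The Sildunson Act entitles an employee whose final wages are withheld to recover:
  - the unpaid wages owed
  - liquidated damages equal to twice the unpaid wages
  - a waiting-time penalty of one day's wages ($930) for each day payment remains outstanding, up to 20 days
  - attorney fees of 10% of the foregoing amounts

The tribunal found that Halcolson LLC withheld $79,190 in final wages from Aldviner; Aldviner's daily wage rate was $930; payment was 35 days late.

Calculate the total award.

Doubled: 2 × $79,190 = $158,380
Penalty days: min(35, 20) = 20
Waiting-time penalty: 20 × $930 = $18,600
Subtotal: $79,190 + $158,380 + $18,600 = $256,170
Attorney fees: 10% of $256,170 = $25,617
Total award: $256,170 + $25,617 = $281,787

$281,787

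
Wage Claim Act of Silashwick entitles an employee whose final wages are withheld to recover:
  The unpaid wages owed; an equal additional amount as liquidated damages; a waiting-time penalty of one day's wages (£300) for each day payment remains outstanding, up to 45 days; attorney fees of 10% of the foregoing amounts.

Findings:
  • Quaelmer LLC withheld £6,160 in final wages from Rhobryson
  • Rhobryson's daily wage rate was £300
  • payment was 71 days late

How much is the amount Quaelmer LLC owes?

Liquidated damages (equal amount): £6,160
Penalty days: min(71, 45) = 45
Waiting-time penalty: 45 × £300 = £13,500
Subtotal: £6,160 + £6,160 + £13,500 = £25,820
Attorney fees: 10% of £25,820 = £2,582
Total award: £25,820 + £2,582 = £28,402

Total award: £28,402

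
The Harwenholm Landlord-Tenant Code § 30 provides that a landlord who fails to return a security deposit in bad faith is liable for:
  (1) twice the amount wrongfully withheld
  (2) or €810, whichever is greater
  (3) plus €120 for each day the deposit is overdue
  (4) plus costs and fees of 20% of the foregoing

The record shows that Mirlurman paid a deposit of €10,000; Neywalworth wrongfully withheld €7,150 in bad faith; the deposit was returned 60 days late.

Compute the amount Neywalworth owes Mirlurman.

€25,800

Doubled: 2 × €7,150 = €14,300
Minimum €810: €14,300 meets the minimum, no increase.
Late-return penalty: 60 × €120 = €7,200
Damages plus late penalty: €14,300 + €7,200 = €21,500
Costs and fees: 20% of €21,500 = €4,300
Total recovery: €21,500 + €4,300 = €25,800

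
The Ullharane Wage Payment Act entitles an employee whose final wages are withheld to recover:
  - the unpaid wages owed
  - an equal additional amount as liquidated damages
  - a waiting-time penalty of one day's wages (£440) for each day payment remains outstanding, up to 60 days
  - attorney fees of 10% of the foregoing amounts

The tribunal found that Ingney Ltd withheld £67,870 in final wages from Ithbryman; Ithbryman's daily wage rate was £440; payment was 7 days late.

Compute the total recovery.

Total award: £152,702

Liquidated damages (equal amount): £67,870
Penalty days: min(7, 60) = 7
Waiting-time penalty: 7 × £440 = £3,080
Subtotal: £67,870 + £67,870 + £3,080 = £138,820
Attorney fees: 10% of £138,820 = £13,882
Total award: £138,820 + £13,882 = £152,702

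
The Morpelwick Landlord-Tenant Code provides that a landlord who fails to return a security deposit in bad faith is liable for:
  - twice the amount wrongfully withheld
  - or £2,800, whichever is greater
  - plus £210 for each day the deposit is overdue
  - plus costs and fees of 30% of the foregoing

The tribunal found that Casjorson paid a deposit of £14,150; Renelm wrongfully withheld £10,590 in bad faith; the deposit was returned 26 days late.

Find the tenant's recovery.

Doubled: 2 × £10,590 = £21,180
Minimum £2,800: £21,180 meets the minimum, no increase.
Late-return penalty: 26 × £210 = £5,460
Damages plus late penalty: £21,180 + £5,460 = £26,640
Costs and fees: 30% of £26,640 = £7,992
Total recovery: £26,640 + £7,992 = £34,632

Recovery: £34,632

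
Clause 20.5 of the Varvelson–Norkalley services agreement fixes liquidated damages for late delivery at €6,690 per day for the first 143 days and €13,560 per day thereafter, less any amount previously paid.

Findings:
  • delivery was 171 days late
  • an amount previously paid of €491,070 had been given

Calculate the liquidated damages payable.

€845,280

First 143 days: 143 × €6,690 = €956,670
Remaining days: (171 − 143) × €13,560 = €379,680
Accrued per-day damages: €956,670 + €379,680 = €1,336,350
Less amount previously paid: €1,336,350 − €491,070 = €845,280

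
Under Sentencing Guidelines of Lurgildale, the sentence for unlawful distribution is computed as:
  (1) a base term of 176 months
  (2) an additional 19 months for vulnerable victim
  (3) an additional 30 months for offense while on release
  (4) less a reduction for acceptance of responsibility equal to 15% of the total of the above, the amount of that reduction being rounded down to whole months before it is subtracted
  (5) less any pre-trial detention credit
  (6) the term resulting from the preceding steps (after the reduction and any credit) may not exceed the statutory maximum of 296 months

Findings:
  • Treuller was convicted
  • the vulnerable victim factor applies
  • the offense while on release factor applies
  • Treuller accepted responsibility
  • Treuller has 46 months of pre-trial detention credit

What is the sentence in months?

Vulnerable victim enhancement: +19 months
Offense while on release enhancement: +30 months
Adjusted term: 176 months + 19 months + 30 months = 225 months
Acceptance of responsibility reduction: 15% of 225 months = 33 months (rounded down)
After reduction: 225 − 33 = 192 months
Less pre-trial detention credit: 192 months − 46 months = 146 months
Cap at 296 months: 146 months is within the cap, no reduction.

146 months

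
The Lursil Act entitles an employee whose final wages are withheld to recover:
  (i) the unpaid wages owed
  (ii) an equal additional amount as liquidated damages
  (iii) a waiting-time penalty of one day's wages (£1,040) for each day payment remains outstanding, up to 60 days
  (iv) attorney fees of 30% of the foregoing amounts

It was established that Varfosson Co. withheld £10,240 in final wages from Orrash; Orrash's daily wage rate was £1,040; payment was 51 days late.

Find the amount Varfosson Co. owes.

£95,576

Liquidated damages (equal amount): £10,240
Penalty days: min(51, 60) = 51
Waiting-time penalty: 51 × £1,040 = £53,040
Subtotal: £10,240 + £10,240 + £53,040 = £73,520
Attorney fees: 30% of £73,520 = £22,056
Total award: £73,520 + £22,056 = £95,576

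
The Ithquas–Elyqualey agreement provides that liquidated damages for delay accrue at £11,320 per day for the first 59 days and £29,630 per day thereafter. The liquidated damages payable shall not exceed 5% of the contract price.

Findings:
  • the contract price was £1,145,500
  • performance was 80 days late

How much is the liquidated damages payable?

First 59 days: 59 × £11,320 = £667,880
Remaining days: (80 − 59) × £29,630 = £622,230
Accrued per-day damages: £667,880 + £622,230 = £1,290,110
Cap: 5% of £1,145,500 = £57,275
Cap at £57,275: £1,290,110 exceeds the cap → £57,275

£57,275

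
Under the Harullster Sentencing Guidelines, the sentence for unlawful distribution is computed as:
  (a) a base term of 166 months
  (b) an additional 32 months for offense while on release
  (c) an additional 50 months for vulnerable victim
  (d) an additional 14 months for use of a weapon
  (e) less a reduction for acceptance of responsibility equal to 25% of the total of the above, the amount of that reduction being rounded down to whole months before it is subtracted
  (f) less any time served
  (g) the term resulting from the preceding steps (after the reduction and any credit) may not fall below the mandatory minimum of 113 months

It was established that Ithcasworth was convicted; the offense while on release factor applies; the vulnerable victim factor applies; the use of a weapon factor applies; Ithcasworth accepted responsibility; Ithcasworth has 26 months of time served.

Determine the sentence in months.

Offense while on release enhancement: +32 months
Vulnerable victim enhancement: +50 months
Use of a weapon enhancement: +14 months
Adjusted term: 166 months + 32 months + 50 months + 14 months = 262 months
Acceptance of responsibility reduction: 25% of 262 months = 65 months (rounded down)
After reduction: 262 − 65 = 197 months
Less time served: 197 months − 26 months = 171 months
Minimum 113 months: 171 months meets the minimum, no increase.

171 months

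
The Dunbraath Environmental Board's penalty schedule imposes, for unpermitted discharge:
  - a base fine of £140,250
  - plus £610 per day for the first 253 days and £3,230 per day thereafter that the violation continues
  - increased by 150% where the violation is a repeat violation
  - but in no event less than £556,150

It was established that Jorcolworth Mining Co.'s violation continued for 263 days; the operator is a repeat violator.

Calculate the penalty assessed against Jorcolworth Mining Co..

First 253 days: 253 × £610 = £154,330
Remaining days: (263 − 253) × £3,230 = £32,300
Per-day component: £154,330 + £32,300 = £186,630
Base plus per-day: £140,250 + £186,630 = £326,880
Enhancement: 150% of £326,880 = £490,320
Enhanced fine: £326,880 + £490,320 = £817,200
Minimum £556,150: £817,200 meets the minimum, no increase.

£817,200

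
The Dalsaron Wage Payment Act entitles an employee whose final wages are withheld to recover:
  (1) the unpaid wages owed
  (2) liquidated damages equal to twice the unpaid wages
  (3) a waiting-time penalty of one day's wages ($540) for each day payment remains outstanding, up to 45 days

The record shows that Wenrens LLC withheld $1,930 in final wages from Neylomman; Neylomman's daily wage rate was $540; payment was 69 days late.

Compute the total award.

$30,090

Doubled: 2 × $1,930 = $3,860
Penalty days: min(69, 45) = 45
Waiting-time penalty: 45 × $540 = $24,300
Total award: $1,930 + $3,860 + $24,300 = $30,090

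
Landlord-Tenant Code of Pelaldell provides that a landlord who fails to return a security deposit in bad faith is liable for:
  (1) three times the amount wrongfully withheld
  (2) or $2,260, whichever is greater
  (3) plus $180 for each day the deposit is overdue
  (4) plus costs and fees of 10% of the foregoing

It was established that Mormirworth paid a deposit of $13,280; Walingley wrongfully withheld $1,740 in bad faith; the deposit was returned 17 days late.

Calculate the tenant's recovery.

Trebled: 3 × $1,740 = $5,220
Minimum $2,260: $5,220 meets the minimum, no increase.
Late-return penalty: 17 × $180 = $3,060
Damages plus late penalty: $5,220 + $3,060 = $8,280
Costs and fees: 10% of $8,280 = $828
Total recovery: $8,280 + $828 = $9,108

$9,108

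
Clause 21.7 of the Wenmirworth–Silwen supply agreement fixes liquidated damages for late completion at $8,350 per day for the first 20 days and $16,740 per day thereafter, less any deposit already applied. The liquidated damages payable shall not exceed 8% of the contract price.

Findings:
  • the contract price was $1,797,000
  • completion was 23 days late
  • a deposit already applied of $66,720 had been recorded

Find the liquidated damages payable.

$143,760

First 20 days: 20 × $8,350 = $167,000
Remaining days: (23 − 20) × $16,740 = $50,220
Accrued per-day damages: $167,000 + $50,220 = $217,220
Less deposit already applied: $217,220 − $66,720 = $150,500
Cap: 8% of $1,797,000 = $143,760
Cap at $143,760: $150,500 exceeds the cap → $143,760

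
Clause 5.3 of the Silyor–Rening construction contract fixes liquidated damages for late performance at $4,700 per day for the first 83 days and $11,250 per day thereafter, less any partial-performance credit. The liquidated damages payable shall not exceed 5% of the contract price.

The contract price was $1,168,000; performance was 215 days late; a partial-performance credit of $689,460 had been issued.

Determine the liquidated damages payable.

First 83 days: 83 × $4,700 = $390,100
Remaining days: (215 − 83) × $11,250 = $1,485,000
Accrued per-day damages: $390,100 + $1,485,000 = $1,875,100
Less partial-performance credit: $1,875,100 − $689,460 = $1,185,640
Cap: 5% of $1,168,000 = $58,400
Cap at $58,400: $1,185,640 exceeds the cap → $58,400

$58,400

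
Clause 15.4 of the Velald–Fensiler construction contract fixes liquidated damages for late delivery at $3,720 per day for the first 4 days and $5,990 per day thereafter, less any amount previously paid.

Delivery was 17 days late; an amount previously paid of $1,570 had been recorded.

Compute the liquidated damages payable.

Liquidated damages: $91,180

First 4 days: 4 × $3,720 = $14,880
Remaining days: (17 − 4) × $5,990 = $77,870
Accrued per-day damages: $14,880 + $77,870 = $92,750
Less amount previously paid: $92,750 − $1,570 = $91,180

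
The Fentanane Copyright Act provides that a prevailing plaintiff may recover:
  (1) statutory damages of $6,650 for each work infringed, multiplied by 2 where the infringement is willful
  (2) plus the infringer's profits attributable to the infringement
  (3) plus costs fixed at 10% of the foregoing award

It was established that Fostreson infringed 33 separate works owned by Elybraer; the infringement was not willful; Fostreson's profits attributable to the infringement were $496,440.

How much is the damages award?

Award: $787,479

Statutory damages: 33 × $6,650 = $219,450
Infringement not willful: no ×2 enhancement.
Combined award: $219,450 + $496,440 = $715,890
Costs: 10% of $715,890 = $71,589
Award plus costs: $715,890 + $71,589 = $787,479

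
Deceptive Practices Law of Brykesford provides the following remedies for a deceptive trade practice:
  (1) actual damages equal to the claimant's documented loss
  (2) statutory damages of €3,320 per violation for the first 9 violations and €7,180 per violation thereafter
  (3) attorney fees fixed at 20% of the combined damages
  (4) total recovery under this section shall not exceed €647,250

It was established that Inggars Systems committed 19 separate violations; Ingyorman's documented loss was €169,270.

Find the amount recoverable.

First 9 violations: 9 × €3,320 = €29,880
Remaining violations: (19 − 9) × €7,180 = €71,800
Statutory damages: €29,880 + €71,800 = €101,680
Combined damages: €169,270 + €101,680 = €270,950
Attorney fees: 20% of €270,950 = €54,190
Total before cap: €270,950 + €54,190 = €325,140
Cap at €647,250: €325,140 is within the cap, no reduction.

€325,140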